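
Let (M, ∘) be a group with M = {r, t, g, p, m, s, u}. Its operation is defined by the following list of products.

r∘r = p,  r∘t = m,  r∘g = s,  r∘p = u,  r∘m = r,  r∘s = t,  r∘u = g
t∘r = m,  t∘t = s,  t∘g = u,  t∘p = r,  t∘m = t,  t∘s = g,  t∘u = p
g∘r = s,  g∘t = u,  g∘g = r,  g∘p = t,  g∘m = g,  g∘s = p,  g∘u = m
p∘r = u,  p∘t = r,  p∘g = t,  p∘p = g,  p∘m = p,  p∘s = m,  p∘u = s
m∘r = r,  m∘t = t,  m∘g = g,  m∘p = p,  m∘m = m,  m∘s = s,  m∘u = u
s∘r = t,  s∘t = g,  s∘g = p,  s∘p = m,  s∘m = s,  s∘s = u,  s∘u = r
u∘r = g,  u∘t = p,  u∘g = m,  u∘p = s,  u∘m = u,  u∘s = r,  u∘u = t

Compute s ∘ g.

Read row s, column g: s ∘ g = p.
(Structurally, M here is isomorphic to the cyclic group Z_7.)

p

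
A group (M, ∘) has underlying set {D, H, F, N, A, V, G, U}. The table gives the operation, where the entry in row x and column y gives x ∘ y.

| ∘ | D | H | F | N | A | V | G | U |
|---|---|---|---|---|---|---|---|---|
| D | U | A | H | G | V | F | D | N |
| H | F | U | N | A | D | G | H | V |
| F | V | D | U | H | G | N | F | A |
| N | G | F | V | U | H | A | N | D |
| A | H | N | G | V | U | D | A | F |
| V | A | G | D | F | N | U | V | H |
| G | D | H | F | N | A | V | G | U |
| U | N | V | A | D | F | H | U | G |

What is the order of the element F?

4

The identity element is G (its row matches the header).
F^1 = F
F^2 = F ∘ F = U
F^3 = U ∘ F = A
F^4 = A ∘ F = G
The first power of F equal to the identity is F^4, so ord(F) = 4.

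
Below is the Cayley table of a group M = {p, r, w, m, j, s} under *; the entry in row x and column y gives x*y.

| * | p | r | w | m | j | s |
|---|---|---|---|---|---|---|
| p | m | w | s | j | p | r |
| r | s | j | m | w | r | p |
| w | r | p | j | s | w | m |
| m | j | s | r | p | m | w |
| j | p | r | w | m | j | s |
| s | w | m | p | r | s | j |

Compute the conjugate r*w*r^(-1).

s

The identity is j. In row r, the entry j sits in column r, so r^(-1) = r.
r*w = m
m*r = s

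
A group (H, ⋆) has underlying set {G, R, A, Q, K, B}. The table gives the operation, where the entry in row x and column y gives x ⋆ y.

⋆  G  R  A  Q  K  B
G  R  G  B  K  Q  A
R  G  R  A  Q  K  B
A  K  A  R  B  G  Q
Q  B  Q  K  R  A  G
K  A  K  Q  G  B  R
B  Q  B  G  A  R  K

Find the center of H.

{R}

An element z is central iff its row equals its column in the table.
For A: A ⋆ B = Q ≠ G = B ⋆ A, so A ∉ Z.
Checking each element this way leaves Z(H) = {R}.
(Structurally, H here is isomorphic to the symmetric group S_3.)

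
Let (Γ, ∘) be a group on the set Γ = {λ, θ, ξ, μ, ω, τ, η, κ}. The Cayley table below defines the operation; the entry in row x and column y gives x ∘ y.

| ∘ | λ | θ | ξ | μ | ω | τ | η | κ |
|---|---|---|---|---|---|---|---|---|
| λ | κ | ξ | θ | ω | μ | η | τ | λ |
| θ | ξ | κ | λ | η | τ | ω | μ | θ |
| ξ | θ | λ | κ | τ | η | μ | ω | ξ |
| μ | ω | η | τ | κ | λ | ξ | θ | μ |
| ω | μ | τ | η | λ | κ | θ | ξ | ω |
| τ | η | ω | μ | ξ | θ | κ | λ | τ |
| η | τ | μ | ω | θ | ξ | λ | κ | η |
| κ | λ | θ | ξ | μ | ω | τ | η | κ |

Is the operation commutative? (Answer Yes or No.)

Check whether the table is symmetric across its main diagonal.
Every entry (row x, col y) equals the entry (row y, col x), so Γ is abelian.

Yes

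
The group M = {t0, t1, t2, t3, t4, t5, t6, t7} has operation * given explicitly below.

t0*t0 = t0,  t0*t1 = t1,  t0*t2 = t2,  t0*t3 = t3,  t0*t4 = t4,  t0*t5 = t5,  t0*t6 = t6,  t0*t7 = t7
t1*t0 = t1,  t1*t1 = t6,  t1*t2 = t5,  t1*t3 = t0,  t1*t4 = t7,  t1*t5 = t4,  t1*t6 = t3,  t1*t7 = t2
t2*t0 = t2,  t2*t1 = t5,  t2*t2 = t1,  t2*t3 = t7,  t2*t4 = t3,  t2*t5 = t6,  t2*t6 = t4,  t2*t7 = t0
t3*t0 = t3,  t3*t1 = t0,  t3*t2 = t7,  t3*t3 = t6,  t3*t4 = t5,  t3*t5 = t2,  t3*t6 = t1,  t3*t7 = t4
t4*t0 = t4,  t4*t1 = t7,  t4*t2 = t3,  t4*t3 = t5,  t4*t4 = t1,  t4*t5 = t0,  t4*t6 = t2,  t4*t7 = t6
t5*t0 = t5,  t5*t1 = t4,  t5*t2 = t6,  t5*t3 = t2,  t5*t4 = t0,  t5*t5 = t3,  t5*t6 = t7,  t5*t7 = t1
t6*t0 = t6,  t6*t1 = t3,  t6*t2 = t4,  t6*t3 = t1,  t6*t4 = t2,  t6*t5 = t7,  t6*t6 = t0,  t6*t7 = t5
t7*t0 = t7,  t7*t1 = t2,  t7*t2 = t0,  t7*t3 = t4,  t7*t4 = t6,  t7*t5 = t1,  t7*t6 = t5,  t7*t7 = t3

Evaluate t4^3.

t4^1 = t4
t4^2 = t4 * t4 = t1
t4^3 = t1 * t4 = t7
(Structurally, M here is isomorphic to the cyclic group Z_8.)

t7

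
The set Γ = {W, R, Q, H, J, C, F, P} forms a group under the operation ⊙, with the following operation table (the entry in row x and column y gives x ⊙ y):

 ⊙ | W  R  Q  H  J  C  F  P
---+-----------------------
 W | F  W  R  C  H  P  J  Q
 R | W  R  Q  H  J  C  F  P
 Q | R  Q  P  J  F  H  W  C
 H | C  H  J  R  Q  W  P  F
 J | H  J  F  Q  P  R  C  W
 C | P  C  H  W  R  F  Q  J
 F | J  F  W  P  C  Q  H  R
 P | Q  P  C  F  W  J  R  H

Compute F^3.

P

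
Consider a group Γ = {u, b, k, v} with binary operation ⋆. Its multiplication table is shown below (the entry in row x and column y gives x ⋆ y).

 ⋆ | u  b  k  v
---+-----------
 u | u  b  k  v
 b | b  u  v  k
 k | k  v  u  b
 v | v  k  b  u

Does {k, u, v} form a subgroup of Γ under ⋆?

k ⋆ v = b, which is not in {k, u, v}.
The subset is not closed under ⋆, so it is not a subgroup.
(Structurally, Γ here is isomorphic to the Klein four-group V_4.)

No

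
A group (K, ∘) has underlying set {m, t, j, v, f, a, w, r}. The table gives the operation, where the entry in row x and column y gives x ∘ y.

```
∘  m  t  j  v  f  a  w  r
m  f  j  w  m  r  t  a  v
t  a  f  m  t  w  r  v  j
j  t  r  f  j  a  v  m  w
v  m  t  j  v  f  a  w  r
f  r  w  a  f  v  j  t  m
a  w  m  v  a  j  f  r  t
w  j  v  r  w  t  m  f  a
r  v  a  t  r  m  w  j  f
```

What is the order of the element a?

4

The identity element is v (its row matches the header).
a^1 = a
a^2 = a ∘ a = f
a^3 = f ∘ a = j
a^4 = j ∘ a = v
The first power of a equal to the identity is a^4, so ord(a) = 4.
(Structurally, K here is isomorphic to the quaternion group Q_8.)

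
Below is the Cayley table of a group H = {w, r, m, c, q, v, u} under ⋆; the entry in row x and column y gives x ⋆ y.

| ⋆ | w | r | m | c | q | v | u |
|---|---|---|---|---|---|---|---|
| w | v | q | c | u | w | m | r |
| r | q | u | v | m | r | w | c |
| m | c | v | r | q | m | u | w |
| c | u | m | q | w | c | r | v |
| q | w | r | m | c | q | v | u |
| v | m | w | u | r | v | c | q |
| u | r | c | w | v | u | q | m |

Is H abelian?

Check whether the table is symmetric across its main diagonal.
Every entry (row x, col y) equals the entry (row y, col x), so H is abelian.

Yes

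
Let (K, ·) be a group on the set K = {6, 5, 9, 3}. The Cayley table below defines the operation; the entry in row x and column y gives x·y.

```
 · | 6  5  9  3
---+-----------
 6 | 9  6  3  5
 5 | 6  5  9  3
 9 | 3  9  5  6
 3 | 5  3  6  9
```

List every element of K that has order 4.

Identity is 5. Compute the order of each non-identity element by repeated multiplication:
  6: 6 → 9 → 3 → 5  (order 4)
  9: 9 → 5  (order 2)
  3: 3 → 9 → 6 → 5  (order 4)
Elements of order 4: {3, 6}.

{3, 6}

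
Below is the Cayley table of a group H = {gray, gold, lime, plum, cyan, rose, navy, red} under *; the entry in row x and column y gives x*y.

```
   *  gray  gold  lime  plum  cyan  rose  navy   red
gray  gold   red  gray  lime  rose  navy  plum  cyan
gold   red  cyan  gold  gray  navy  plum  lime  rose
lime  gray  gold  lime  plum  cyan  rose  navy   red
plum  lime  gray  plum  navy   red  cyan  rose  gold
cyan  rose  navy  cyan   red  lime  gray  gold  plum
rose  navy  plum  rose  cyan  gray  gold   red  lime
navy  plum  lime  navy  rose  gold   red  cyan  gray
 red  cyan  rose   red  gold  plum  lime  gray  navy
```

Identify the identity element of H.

lime

The identity e satisfies e*x = x for all x, so its row in the table reproduces the column headers.
Row lime reads: gray, gold, lime, plum, cyan, rose, navy, red — exactly the header order. So lime is the identity.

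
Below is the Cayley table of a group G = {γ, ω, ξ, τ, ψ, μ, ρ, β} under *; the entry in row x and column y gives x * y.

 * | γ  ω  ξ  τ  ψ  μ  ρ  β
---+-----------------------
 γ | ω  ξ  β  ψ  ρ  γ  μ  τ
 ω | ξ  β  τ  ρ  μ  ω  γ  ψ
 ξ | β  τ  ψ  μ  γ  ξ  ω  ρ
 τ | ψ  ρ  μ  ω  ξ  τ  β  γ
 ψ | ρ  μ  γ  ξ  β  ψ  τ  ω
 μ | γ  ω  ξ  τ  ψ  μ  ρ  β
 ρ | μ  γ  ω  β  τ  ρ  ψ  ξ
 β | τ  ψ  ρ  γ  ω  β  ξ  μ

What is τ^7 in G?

ξ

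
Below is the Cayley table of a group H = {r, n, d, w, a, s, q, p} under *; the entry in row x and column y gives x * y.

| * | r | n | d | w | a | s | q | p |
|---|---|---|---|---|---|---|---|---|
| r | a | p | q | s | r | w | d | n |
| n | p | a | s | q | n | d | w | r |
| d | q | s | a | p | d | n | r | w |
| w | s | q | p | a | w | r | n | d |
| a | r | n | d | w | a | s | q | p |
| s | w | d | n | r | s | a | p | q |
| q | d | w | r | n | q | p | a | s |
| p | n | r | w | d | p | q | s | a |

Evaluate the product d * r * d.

r

d * r = q
q * d = r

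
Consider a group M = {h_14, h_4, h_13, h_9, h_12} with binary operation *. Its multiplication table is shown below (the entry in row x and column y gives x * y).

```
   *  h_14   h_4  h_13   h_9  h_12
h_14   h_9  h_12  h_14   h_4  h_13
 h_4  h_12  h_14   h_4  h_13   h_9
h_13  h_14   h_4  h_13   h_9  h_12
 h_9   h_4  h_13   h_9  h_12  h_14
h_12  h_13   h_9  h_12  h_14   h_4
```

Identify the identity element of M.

h_13

The identity e satisfies e * x = x for all x, so its row in the table reproduces the column headers.
Row h_13 reads: h_14, h_4, h_13, h_9, h_12 — exactly the header order. So h_13 is the identity.
(Structurally, M here is isomorphic to the cyclic group Z_5.)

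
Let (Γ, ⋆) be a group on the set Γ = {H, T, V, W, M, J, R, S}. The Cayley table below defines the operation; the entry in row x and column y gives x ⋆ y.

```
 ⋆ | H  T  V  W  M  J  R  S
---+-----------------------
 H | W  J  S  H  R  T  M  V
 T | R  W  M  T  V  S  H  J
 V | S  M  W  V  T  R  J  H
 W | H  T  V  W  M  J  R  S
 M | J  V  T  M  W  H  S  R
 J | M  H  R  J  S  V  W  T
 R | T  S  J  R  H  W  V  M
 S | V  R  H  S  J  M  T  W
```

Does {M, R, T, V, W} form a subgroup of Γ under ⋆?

V ⋆ R = J, which is not in {M, R, T, V, W}.
The subset is not closed under ⋆, so it is not a subgroup.

No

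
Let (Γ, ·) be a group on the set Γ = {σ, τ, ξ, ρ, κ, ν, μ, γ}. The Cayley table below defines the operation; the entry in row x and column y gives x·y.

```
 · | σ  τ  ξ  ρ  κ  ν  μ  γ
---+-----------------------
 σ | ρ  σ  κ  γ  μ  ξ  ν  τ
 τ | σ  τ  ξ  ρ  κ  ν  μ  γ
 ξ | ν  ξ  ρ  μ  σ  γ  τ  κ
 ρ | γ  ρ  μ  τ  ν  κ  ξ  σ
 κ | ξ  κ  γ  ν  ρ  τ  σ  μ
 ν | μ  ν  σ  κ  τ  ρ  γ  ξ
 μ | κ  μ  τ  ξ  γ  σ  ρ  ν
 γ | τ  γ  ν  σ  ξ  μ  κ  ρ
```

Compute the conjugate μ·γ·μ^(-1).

σ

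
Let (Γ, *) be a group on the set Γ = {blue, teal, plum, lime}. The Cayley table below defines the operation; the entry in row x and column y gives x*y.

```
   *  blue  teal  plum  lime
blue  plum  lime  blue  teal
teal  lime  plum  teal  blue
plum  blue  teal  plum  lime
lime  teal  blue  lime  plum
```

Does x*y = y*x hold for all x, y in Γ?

Check whether the table is symmetric across its main diagonal.
Every entry (row x, col y) equals the entry (row y, col x), so Γ is abelian.

Yes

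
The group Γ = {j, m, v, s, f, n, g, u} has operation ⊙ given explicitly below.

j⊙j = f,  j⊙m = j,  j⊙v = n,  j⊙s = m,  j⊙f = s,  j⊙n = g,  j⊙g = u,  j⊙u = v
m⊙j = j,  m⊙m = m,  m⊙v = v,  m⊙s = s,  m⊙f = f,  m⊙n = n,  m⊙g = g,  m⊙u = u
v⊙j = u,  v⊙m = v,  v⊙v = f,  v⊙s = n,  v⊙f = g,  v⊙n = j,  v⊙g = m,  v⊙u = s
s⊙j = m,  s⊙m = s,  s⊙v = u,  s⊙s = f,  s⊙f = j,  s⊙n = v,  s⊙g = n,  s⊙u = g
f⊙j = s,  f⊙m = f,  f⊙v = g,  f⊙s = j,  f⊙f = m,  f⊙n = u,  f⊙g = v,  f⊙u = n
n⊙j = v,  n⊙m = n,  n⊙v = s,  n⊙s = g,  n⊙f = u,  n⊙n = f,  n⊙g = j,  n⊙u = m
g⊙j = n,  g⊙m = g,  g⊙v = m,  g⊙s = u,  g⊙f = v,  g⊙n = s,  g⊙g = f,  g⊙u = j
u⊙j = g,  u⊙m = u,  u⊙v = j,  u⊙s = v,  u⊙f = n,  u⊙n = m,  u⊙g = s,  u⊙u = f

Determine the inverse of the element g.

First locate the identity: row m matches the header, so m is the identity.
Scan row g for m: g ⊙ v = m. Hence g^(-1) = v.

v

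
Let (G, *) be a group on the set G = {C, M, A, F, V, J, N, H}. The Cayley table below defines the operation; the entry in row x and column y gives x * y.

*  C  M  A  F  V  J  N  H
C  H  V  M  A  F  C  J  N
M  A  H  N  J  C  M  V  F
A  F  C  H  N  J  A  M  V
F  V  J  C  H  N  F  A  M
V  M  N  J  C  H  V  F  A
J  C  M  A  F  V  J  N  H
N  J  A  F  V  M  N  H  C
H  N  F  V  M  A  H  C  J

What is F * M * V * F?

F * M = J
J * V = V
V * F = C
(Structurally, G here is isomorphic to the quaternion group Q_8.)

C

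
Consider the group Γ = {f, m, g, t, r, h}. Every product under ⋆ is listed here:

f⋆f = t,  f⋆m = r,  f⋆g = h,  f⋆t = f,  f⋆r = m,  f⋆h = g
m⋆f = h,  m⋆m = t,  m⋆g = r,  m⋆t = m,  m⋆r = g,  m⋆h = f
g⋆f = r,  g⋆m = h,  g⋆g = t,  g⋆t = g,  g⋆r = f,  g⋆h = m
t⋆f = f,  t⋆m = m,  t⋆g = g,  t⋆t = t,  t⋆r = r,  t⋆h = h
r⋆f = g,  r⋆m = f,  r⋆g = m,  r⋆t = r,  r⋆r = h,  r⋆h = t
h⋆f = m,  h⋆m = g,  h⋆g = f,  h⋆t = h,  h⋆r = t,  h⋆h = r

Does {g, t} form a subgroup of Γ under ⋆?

{g, t} contains the identity t.
Checking products: every product of two elements of {g, t} (read from the table) lies in {g, t}, so the set is closed.
In a finite group, a nonempty closed subset is a subgroup. So {g, t} ≤ Γ.

Yes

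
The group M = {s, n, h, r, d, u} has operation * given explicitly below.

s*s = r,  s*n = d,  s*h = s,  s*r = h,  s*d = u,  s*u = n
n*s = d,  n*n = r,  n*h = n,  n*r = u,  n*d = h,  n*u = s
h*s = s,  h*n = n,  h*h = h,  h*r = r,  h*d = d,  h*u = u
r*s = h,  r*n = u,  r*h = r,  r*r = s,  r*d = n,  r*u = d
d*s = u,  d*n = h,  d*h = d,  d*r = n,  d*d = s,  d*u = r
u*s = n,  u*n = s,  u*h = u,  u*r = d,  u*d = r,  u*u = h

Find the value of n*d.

h

Read row n, column d: n*d = h.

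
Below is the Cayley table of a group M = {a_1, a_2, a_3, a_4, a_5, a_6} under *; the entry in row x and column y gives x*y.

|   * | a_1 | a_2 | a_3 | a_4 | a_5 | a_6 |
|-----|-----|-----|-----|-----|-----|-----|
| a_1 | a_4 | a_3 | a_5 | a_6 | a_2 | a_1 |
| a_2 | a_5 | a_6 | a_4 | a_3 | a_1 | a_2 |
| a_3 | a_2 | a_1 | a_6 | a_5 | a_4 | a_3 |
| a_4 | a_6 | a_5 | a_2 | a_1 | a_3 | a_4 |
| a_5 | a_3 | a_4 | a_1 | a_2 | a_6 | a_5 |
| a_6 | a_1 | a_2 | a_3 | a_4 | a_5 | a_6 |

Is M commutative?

No

a_1*a_2 = a_3 but a_2*a_1 = a_5.
Since a_1 and a_2 do not commute, M is not abelian.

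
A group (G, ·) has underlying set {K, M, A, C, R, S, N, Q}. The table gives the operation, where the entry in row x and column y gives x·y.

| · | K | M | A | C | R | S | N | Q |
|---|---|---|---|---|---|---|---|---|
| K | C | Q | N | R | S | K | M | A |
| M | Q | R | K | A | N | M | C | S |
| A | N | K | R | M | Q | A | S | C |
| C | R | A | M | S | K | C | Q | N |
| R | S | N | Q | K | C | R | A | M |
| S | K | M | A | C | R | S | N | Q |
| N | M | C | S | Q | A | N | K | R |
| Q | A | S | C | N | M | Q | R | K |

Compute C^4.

S

C^1 = C
C^2 = C·C = S
C^3 = S·C = C
C^4 = C·C = S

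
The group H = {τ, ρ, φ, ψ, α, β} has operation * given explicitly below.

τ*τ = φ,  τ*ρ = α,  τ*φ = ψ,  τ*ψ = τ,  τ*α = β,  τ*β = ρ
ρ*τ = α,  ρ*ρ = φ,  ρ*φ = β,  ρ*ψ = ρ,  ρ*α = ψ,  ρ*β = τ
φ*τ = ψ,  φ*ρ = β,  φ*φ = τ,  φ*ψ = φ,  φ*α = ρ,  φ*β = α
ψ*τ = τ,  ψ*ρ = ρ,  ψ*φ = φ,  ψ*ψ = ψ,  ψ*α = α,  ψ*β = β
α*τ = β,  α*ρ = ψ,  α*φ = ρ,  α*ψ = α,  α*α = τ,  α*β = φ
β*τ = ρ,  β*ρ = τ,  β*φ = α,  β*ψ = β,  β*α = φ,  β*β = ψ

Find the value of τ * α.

β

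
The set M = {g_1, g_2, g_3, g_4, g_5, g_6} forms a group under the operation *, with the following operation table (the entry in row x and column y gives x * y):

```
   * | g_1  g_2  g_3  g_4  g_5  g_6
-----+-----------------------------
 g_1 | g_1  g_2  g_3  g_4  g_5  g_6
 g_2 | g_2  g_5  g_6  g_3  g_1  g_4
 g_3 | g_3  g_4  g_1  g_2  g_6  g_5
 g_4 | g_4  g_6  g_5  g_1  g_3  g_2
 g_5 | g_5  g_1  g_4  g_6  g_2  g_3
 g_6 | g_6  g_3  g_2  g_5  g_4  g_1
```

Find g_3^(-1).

First locate the identity: row g_1 matches the header, so g_1 is the identity.
Scan row g_3 for g_1: g_3 * g_3 = g_1. Hence g_3^(-1) = g_3.
(Structurally, M here is isomorphic to the symmetric group S_3.)

g_3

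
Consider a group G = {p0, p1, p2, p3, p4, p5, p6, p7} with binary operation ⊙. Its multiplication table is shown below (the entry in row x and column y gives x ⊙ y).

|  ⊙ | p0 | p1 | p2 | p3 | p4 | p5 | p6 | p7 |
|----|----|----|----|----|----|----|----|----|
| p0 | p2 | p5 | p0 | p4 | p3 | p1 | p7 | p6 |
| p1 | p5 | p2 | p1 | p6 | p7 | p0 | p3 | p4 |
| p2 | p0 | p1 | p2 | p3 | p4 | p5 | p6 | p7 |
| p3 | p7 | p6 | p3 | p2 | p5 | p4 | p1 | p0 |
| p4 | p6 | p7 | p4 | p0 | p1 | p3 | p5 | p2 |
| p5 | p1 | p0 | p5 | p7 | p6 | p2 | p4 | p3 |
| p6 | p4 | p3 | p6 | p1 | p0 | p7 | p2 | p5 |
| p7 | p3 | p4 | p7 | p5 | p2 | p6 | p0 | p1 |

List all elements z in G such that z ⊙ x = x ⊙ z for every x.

An element z is central iff its row equals its column in the table.
For p4: p4 ⊙ p3 = p0 ≠ p5 = p3 ⊙ p4, so p4 ∉ Z.
Checking each element this way leaves Z(G) = {p1, p2}.

{p1, p2}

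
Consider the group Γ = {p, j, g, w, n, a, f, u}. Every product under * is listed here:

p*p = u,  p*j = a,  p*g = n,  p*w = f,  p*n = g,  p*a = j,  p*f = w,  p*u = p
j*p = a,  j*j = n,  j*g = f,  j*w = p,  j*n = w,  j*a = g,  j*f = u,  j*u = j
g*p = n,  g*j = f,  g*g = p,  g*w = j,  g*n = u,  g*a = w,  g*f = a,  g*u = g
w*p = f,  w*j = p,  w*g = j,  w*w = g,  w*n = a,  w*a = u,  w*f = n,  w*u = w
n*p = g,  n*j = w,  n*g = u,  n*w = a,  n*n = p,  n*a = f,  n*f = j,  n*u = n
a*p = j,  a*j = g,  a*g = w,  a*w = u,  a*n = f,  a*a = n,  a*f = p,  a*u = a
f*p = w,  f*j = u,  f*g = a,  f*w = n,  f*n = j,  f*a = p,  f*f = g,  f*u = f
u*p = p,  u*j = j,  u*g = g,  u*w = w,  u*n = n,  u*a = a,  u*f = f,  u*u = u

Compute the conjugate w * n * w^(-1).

n

The identity is u. In row w, the entry u sits in column a, so w^(-1) = a.
w * n = a
a * a = n
(Structurally, Γ here is isomorphic to the cyclic group Z_8.)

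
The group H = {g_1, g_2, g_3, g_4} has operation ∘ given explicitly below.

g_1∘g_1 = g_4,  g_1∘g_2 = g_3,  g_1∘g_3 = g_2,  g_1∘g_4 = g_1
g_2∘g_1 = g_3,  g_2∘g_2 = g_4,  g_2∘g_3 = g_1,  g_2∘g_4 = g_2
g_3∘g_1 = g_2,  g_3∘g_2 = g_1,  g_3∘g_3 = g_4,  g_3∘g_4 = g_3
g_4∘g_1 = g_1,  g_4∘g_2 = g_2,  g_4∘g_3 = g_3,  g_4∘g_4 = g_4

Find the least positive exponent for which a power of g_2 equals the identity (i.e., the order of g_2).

2

The identity element is g_4 (its row matches the header).
g_2^1 = g_2
g_2^2 = g_2 ∘ g_2 = g_4
The first power of g_2 equal to the identity is g_2^2, so ord(g_2) = 2.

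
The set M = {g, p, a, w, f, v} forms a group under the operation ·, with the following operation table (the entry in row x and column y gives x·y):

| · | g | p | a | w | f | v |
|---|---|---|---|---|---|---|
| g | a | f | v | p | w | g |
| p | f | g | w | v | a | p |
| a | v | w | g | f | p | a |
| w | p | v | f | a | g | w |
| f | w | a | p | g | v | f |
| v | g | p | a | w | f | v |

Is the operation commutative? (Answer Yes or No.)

Yes

Check whether the table is symmetric across its main diagonal.
Every entry (row x, col y) equals the entry (row y, col x), so M is abelian.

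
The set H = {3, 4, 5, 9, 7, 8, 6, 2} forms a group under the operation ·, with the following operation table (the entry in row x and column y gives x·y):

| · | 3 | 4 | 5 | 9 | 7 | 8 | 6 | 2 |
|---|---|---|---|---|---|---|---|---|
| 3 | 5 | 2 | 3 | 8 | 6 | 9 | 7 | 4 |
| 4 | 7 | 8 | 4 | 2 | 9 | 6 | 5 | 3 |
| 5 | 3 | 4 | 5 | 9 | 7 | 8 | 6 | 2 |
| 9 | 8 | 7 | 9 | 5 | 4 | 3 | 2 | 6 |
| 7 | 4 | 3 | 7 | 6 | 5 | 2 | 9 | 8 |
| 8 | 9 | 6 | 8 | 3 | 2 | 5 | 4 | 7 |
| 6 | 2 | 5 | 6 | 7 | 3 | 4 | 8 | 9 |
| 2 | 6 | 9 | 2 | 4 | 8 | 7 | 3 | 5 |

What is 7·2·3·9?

7·2 = 8
8·3 = 9
9·9 = 5

5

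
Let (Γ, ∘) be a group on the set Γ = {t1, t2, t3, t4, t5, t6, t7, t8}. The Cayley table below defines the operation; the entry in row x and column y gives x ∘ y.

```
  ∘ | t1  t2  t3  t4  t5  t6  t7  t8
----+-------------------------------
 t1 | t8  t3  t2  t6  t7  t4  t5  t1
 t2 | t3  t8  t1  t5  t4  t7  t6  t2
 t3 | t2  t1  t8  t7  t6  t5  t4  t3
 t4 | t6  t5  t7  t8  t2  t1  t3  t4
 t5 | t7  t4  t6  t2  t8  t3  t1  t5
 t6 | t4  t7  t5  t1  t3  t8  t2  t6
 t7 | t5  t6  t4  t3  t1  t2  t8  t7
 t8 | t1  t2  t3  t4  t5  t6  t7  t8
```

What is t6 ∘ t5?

t3

Read row t6, column t5: t6 ∘ t5 = t3.
(Structurally, Γ here is isomorphic to the elementary abelian group (Z_2)^3.)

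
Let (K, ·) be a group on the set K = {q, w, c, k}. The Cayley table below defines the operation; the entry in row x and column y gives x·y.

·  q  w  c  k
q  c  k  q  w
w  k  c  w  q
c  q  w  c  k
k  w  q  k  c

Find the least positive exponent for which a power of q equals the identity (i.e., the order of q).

The identity element is c (its row matches the header).
q^1 = q
q^2 = q·q = c
The first power of q equal to the identity is q^2, so ord(q) = 2.

2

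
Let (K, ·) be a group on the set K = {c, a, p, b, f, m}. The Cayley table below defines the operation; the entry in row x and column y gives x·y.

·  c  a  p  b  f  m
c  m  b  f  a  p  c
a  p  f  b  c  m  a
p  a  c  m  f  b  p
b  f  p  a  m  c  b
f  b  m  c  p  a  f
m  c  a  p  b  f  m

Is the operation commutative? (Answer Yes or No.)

No

f·c = b but c·f = p.
Since f and c do not commute, K is not abelian.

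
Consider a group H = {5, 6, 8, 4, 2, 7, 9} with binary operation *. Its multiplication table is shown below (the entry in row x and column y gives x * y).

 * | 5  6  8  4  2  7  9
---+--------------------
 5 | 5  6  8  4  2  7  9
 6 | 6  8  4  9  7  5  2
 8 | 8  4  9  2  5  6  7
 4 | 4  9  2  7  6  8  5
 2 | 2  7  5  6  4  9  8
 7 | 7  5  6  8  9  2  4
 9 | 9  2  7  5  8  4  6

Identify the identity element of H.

5

The identity e satisfies e * x = x for all x, so its row in the table reproduces the column headers.
Row 5 reads: 5, 6, 8, 4, 2, 7, 9 — exactly the header order. So 5 is the identity.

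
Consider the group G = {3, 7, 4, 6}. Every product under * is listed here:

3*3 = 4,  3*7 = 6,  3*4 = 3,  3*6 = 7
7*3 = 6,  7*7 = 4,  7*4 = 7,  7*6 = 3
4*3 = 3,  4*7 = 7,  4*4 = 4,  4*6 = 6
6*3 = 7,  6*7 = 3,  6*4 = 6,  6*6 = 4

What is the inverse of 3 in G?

3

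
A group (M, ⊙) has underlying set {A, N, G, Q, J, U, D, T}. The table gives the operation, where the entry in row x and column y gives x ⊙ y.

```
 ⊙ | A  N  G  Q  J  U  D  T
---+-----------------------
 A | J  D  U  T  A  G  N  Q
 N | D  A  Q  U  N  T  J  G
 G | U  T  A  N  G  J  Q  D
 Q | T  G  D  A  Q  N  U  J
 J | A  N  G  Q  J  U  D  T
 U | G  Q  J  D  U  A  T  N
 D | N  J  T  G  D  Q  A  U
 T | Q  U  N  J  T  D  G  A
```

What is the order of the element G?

The identity element is J (its row matches the header).
G^1 = G
G^2 = G ⊙ G = A
G^3 = A ⊙ G = U
G^4 = U ⊙ G = J
The first power of G equal to the identity is G^4, so ord(G) = 4.

4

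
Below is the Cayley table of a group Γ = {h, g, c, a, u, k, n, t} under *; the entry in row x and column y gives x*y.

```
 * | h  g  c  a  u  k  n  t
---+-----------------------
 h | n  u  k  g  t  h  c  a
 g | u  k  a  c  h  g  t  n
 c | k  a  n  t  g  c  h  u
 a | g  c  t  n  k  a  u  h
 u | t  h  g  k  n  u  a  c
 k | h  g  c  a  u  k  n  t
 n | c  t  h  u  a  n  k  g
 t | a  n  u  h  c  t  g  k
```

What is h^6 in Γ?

n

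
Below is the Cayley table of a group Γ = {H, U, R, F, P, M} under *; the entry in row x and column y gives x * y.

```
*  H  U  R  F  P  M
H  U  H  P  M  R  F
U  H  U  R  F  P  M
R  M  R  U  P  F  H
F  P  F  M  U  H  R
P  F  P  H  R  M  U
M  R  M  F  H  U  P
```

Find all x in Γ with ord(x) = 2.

{F, H, R}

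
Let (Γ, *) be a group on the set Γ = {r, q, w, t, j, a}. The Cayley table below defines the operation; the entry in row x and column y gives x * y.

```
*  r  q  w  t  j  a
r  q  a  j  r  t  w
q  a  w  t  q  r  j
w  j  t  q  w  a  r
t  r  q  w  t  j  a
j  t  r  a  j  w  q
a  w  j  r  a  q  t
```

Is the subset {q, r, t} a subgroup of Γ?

q * q = w, which is not in {q, r, t}.
The subset is not closed under *, so it is not a subgroup.
(Structurally, Γ here is isomorphic to the cyclic group Z_6.)

No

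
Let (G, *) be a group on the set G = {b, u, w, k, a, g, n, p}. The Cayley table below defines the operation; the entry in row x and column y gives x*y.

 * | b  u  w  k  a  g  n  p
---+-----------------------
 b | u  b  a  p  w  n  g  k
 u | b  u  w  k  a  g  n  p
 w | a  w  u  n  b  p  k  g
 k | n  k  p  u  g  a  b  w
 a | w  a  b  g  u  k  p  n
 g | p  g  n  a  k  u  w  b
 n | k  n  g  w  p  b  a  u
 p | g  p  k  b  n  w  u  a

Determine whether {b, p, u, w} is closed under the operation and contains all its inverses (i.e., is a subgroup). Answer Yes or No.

No

p*p = a, which is not in {b, p, u, w}.
The subset is not closed under *, so it is not a subgroup.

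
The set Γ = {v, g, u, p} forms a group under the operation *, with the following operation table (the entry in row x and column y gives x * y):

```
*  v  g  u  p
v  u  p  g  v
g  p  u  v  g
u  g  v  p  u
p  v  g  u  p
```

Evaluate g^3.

g^1 = g
g^2 = g * g = u
g^3 = u * g = v

v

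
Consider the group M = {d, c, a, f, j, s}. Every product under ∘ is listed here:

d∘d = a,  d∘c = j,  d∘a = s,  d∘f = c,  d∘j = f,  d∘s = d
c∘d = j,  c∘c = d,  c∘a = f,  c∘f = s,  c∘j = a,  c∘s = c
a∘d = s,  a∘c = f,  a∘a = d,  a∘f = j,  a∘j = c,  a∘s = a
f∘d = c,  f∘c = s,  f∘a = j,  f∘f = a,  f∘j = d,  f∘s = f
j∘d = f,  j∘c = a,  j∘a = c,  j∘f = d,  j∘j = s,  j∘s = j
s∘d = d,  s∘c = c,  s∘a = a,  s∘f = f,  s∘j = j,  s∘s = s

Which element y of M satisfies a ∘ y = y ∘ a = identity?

First locate the identity: row s matches the header, so s is the identity.
Scan row a for s: a ∘ d = s. Hence a^(-1) = d.

d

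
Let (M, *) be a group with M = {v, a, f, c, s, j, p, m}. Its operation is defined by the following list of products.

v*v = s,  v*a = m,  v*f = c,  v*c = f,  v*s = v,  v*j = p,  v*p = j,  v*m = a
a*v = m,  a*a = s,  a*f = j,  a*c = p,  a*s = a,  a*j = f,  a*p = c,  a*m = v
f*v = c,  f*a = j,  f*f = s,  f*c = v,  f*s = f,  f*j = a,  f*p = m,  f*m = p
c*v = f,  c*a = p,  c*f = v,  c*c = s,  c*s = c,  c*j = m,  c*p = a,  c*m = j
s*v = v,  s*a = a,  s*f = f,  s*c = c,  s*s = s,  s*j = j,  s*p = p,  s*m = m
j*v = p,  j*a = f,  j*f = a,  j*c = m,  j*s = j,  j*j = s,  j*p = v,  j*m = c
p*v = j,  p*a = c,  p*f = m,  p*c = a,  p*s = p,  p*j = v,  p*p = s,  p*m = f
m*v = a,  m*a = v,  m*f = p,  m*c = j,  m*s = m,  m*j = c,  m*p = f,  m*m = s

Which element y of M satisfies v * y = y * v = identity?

v

First locate the identity: row s matches the header, so s is the identity.
Scan row v for s: v * v = s. Hence v^(-1) = v.
(Structurally, M here is isomorphic to the elementary abelian group (Z_2)^3.)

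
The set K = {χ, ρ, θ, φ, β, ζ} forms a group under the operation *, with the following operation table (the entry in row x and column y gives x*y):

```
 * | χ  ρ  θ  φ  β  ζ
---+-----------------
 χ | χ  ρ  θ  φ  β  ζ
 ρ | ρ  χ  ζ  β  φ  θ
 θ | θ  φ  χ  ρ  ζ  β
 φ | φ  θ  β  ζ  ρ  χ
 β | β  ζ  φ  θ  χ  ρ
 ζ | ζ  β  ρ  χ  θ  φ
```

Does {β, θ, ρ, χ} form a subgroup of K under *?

No

θ*ρ = φ, which is not in {β, θ, ρ, χ}.
The subset is not closed under *, so it is not a subgroup.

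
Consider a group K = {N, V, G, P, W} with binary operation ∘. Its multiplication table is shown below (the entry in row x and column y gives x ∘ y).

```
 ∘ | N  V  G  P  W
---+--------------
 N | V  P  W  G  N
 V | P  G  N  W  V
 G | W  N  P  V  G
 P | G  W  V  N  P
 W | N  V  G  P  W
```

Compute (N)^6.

N

N^1 = N
N^2 = N ∘ N = V
N^3 = V ∘ N = P
N^4 = P ∘ N = G
N^5 = G ∘ N = W
N^6 = W ∘ N = N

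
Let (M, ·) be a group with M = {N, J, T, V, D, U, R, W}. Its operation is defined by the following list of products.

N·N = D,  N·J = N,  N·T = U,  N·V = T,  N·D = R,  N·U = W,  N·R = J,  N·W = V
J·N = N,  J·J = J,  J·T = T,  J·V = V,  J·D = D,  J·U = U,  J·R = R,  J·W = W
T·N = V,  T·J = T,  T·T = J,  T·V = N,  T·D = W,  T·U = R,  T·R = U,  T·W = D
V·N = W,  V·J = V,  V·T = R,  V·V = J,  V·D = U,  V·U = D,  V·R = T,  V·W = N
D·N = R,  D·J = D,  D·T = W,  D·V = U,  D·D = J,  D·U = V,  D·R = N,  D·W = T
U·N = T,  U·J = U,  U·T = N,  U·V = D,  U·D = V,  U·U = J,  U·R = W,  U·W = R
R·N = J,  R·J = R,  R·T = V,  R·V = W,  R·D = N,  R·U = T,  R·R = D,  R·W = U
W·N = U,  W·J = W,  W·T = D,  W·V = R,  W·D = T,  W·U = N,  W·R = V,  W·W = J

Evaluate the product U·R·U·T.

U·R = W
W·U = N
N·T = U

U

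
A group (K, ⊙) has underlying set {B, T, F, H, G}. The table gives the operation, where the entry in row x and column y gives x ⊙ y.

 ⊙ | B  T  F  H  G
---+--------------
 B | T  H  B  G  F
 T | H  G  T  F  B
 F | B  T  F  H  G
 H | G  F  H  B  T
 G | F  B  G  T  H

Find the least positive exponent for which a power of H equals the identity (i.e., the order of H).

The identity element is F (its row matches the header).
H^1 = H
H^2 = H ⊙ H = B
H^3 = B ⊙ H = G
H^4 = G ⊙ H = T
H^5 = T ⊙ H = F
The first power of H equal to the identity is H^5, so ord(H) = 5.

5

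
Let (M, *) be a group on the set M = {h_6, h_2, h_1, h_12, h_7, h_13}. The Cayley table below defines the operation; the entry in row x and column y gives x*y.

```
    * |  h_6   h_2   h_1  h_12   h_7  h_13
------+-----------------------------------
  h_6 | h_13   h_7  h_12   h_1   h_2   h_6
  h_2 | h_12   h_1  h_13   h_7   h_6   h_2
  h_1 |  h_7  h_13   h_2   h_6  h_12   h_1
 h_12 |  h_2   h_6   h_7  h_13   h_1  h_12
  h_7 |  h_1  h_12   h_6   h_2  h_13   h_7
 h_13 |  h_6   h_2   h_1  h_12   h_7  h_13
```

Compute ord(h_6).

The identity element is h_13 (its row matches the header).
h_6^1 = h_6
h_6^2 = h_6*h_6 = h_13
The first power of h_6 equal to the identity is h_6^2, so ord(h_6) = 2.

2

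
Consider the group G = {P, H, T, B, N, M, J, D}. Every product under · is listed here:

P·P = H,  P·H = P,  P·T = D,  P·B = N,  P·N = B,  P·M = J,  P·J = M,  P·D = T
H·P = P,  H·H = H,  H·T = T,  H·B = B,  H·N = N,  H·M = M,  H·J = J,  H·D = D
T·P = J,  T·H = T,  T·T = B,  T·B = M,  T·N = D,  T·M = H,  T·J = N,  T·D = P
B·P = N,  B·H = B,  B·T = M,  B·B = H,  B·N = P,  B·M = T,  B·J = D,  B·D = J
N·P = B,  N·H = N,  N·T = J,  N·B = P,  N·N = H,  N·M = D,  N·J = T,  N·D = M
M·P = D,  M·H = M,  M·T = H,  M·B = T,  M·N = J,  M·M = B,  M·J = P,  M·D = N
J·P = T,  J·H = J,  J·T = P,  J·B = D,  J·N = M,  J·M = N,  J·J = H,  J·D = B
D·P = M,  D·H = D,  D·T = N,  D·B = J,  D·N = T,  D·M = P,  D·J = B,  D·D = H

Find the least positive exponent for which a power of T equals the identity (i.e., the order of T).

The identity element is H (its row matches the header).
T^1 = T
T^2 = T·T = B
T^3 = B·T = M
T^4 = M·T = H
The first power of T equal to the identity is T^4, so ord(T) = 4.

4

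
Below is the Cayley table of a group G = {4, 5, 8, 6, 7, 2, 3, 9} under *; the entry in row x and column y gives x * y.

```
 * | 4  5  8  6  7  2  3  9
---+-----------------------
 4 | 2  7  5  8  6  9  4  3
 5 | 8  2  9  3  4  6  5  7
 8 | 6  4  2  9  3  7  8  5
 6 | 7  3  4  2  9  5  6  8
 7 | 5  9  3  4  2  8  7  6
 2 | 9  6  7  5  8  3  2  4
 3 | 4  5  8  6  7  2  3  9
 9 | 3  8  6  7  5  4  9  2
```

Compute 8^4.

8^1 = 8
8^2 = 8 * 8 = 2
8^3 = 2 * 8 = 7
8^4 = 7 * 8 = 3
(Structurally, G here is isomorphic to the quaternion group Q_8.)

3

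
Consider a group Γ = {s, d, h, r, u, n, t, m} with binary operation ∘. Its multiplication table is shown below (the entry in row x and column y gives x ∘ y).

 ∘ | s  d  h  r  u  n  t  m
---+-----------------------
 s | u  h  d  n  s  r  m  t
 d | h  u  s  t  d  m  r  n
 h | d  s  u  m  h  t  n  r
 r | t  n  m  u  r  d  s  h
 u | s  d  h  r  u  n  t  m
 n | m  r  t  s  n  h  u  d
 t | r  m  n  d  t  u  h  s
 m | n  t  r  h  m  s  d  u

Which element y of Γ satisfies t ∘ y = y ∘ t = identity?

First locate the identity: row u matches the header, so u is the identity.
Scan row t for u: t ∘ n = u. Hence t^(-1) = n.

n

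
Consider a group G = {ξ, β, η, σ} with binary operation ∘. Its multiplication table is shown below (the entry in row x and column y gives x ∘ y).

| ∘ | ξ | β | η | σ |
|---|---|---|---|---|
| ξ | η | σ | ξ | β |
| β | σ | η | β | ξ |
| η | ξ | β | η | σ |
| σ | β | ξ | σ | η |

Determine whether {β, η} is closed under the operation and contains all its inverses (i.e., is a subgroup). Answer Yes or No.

{β, η} contains the identity η.
Checking products: every product of two elements of {β, η} (read from the table) lies in {β, η}, so the set is closed.
In a finite group, a nonempty closed subset is a subgroup. So {β, η} ≤ G.

Yes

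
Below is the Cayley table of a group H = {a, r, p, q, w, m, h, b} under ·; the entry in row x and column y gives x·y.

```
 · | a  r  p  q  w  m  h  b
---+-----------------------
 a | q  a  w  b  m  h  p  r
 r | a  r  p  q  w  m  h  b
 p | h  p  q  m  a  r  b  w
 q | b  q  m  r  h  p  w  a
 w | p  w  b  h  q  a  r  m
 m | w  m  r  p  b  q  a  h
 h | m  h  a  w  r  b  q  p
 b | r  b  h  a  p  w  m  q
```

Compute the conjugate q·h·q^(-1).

h

The identity is r. In row q, the entry r sits in column q, so q^(-1) = q.
q·h = w
w·q = h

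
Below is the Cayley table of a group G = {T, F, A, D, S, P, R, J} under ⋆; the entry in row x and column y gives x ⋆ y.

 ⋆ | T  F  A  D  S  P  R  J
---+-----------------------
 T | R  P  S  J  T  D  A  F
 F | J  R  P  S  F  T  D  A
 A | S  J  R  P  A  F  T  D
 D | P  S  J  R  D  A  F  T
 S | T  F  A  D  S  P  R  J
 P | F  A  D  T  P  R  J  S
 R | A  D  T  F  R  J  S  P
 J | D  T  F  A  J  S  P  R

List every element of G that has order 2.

{R}

Identity is S. Compute the order of each non-identity element by repeated multiplication:
  T: T → R → A → S  (order 4)
  F: F → R → D → S  (order 4)
  A: A → R → T → S  (order 4)
  D: D → R → F → S  (order 4)
  P: P → R → J → S  (order 4)
  R: R → S  (order 2)
  J: J → R → P → S  (order 4)
Elements of order 2: {R}.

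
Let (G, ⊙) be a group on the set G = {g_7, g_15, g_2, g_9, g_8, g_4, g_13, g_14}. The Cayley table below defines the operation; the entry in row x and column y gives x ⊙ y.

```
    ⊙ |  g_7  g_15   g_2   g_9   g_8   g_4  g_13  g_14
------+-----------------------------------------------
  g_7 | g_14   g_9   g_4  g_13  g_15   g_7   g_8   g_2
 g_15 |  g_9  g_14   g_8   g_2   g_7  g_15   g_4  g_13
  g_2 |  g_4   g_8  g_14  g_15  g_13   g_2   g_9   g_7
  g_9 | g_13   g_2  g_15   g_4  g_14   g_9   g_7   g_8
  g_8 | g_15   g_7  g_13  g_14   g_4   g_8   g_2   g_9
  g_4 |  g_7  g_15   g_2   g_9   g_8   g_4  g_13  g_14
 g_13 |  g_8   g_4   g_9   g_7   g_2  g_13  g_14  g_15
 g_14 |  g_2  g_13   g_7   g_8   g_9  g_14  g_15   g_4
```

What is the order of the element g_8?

The identity element is g_4 (its row matches the header).
g_8^1 = g_8
g_8^2 = g_8 ⊙ g_8 = g_4
The first power of g_8 equal to the identity is g_8^2, so ord(g_8) = 2.

2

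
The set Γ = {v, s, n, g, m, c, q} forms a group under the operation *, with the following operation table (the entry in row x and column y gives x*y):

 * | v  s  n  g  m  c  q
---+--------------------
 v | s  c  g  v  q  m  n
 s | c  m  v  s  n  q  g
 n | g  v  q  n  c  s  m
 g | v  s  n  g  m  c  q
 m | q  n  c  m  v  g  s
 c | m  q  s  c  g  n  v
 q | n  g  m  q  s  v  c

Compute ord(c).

7

The identity element is g (its row matches the header).
c^1 = c
c^2 = c*c = n
c^3 = n*c = s
c^4 = s*c = q
c^5 = q*c = v
c^6 = v*c = m
c^7 = m*c = g
The first power of c equal to the identity is c^7, so ord(c) = 7.
(Structurally, Γ here is isomorphic to the cyclic group Z_7.)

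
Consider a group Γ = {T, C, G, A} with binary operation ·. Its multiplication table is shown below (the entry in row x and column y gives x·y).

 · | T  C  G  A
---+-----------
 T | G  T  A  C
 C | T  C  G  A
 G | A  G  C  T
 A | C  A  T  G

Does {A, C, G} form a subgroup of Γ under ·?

No

G·A = T, which is not in {A, C, G}.
The subset is not closed under ·, so it is not a subgroup.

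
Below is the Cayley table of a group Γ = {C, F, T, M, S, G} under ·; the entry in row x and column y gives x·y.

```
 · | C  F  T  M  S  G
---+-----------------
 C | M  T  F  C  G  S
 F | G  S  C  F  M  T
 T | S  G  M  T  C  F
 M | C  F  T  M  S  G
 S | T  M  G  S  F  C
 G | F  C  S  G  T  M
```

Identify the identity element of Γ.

The identity e satisfies e·x = x for all x, so its row in the table reproduces the column headers.
Row M reads: C, F, T, M, S, G — exactly the header order. So M is the identity.

M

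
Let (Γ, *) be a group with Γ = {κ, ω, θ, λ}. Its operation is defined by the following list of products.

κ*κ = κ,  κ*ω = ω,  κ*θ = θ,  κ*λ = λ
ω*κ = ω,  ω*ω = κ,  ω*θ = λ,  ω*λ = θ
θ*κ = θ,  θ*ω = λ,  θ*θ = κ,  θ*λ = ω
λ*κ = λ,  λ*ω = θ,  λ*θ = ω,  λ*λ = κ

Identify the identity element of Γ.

κ

The identity e satisfies e * x = x for all x, so its row in the table reproduces the column headers.
Row κ reads: κ, ω, θ, λ — exactly the header order. So κ is the identity.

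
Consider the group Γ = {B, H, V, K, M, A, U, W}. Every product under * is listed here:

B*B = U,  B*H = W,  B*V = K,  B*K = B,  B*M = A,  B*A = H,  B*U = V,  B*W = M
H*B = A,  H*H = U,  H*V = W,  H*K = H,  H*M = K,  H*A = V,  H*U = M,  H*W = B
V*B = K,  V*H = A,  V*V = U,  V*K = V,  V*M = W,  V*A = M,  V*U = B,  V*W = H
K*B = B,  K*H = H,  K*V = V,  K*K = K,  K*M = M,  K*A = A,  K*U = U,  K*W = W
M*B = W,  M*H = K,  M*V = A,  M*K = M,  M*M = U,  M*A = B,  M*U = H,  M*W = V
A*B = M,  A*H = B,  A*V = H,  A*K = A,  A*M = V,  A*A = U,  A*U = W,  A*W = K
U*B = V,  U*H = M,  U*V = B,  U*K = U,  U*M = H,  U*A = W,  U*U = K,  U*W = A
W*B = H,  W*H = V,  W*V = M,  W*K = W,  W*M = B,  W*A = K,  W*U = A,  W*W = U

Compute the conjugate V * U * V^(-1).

The identity is K. In row V, the entry K sits in column B, so V^(-1) = B.
V * U = B
B * B = U

U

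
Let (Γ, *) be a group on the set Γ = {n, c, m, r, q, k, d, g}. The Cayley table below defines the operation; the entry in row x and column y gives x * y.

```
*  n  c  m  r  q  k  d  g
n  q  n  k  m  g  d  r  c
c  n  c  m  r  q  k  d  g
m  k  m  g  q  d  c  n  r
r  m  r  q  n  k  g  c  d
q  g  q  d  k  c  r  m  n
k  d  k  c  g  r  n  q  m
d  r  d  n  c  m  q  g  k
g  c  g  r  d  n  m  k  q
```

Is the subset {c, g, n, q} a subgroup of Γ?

{c, g, n, q} contains the identity c.
Checking products: every product of two elements of {c, g, n, q} (read from the table) lies in {c, g, n, q}, so the set is closed.
In a finite group, a nonempty closed subset is a subgroup. So {c, g, n, q} ≤ Γ.

Yes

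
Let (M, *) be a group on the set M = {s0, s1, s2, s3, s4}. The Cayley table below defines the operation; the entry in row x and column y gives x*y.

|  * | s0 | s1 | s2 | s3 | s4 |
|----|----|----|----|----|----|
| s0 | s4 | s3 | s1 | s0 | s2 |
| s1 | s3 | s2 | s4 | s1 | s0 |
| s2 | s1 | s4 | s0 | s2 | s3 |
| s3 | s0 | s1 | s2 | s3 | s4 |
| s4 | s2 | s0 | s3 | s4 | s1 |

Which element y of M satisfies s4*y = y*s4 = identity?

First locate the identity: row s3 matches the header, so s3 is the identity.
Scan row s4 for s3: s4*s2 = s3. Hence s4^(-1) = s2.

s2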